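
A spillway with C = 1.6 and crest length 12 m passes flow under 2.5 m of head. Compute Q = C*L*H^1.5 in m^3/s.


Q = 1.6 * 12 * 2.5^1.5 = 75.8947 m^3/s


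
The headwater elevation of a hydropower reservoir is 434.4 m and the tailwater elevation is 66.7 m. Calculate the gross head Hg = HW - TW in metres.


Hg = 434.4 - 66.7 = 367.7000 m


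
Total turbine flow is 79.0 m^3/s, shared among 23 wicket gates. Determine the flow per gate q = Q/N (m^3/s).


q = 79.0 / 23 = 3.4348 m^3/s


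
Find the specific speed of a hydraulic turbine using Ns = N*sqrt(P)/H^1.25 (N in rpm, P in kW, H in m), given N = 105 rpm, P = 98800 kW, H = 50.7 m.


Ns = 105 * 98800^0.5 / 50.7^1.25 = 243.9539


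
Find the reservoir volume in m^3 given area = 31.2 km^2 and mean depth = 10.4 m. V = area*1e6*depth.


V = 31.2 * 1e6 * 10.4 = 3.2448e+08 m^3


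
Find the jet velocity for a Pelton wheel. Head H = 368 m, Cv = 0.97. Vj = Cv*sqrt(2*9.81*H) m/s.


Vj = 0.97 * sqrt(2*9.81*368) = 82.4224 m/s


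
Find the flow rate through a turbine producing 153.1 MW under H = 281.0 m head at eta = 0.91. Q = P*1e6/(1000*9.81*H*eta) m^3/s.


Q = 153.1 * 1e6 / (1000 * 9.81 * 281.0 * 0.91) = 61.0321 m^3/s


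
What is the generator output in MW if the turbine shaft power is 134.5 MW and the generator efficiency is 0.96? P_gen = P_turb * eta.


P_gen = 134.5 * 0.96 = 129.1200 MW


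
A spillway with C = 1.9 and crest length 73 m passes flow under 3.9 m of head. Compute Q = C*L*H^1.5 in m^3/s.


Q = 1.9 * 73 * 3.9^1.5 = 1068.2512 m^3/s


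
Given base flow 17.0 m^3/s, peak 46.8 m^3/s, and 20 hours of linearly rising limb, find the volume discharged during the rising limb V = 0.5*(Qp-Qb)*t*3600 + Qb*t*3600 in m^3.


V = 0.5*(46.8 - 17.0)*20*3600 + 17.0*20*3600 = 2.2968e+06 m^3


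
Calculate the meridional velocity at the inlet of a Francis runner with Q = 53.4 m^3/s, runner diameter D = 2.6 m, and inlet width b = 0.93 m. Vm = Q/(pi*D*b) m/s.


Vm = 53.4 / (pi * 2.6 * 0.93) = 7.0297 m/s


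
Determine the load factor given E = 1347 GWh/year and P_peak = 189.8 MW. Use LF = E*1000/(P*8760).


LF = 1347 * 1000 / (189.8 * 8760) = 0.8102


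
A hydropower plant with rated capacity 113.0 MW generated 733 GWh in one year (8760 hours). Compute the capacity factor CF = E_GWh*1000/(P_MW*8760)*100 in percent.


CF = 733 * 1000 / (113.0 * 8760) * 100 = 74.0494 %


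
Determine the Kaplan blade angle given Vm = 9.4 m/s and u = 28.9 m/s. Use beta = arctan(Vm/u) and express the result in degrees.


beta = arctan(9.4 / 28.9) = 18.0176 degrees


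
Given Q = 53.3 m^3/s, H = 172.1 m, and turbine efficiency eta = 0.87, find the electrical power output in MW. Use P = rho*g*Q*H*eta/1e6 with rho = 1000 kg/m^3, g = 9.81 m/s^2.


P = 1000 * 9.81 * 53.3 * 172.1 * 0.87 / 1e6 = 78.2882 MW


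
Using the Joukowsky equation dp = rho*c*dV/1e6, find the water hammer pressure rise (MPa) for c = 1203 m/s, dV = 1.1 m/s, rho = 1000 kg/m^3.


dp = 1000 * 1203 * 1.1 / 1e6 = 1.3233 MPa


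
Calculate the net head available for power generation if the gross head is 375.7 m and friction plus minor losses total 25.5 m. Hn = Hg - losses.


Hn = 375.7 - 25.5 = 350.2000 m


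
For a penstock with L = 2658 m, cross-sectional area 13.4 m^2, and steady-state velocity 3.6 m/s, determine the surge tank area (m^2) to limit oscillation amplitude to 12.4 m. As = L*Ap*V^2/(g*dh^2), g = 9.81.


As = 2658 * 13.4 * 3.6^2 / (9.81 * 12.4^2) = 306.0218 m^2


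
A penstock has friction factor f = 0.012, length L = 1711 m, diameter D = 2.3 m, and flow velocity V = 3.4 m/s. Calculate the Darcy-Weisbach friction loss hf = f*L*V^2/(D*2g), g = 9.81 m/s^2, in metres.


hf = 0.012 * 1711 * 3.4^2 / (2.3 * 2 * 9.81) = 5.2597 m


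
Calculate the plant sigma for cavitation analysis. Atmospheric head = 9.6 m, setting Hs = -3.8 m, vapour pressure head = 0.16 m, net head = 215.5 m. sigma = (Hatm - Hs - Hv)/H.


sigma = (9.6 - (-3.8) - 0.16) / 215.5 = 0.0614


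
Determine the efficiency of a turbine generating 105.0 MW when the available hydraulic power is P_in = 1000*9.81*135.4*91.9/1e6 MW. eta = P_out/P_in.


P_in = 1000 * 9.81 * 135.4 * 91.9 / 1e6 = 122.0684 MW
eta = 105.0 / 122.0684 = 0.8602


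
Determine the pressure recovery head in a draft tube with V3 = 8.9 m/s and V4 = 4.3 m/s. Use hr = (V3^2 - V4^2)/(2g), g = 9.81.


hr = (8.9^2 - 4.3^2) / (2*9.81) = 3.0948 m


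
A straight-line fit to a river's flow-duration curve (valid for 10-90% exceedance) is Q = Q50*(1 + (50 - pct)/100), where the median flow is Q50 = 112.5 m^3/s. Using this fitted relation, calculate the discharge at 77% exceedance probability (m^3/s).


Q = 112.5 * (1 + (50 - 77)/100) = 82.1250 m^3/s


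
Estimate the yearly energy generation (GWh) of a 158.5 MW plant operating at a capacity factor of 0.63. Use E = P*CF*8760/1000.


E = 158.5 * 0.63 * 8760 / 1000 = 874.7298 GWh


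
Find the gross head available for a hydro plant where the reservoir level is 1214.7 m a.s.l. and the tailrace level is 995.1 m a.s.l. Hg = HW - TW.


Hg = 1214.7 - 995.1 = 219.6000 m


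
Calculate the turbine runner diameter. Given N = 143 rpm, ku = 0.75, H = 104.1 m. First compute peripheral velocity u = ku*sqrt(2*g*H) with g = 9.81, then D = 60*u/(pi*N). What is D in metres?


u = 0.75 * sqrt(2*9.81*104.1) = 33.8950 m/s
D = 60 * 33.8950 / (pi * 143) = 4.5269 m


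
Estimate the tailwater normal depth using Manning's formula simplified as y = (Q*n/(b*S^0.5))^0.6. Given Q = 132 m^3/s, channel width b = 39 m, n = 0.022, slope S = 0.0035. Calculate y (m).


y = (132 * 0.022 / (39 * 0.0035^0.5))^0.6 = 1.1480 m


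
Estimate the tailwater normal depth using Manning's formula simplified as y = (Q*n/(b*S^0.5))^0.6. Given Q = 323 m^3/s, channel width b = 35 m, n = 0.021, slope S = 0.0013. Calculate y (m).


y = (323 * 0.021 / (35 * 0.0013^0.5))^0.6 = 2.7430 m


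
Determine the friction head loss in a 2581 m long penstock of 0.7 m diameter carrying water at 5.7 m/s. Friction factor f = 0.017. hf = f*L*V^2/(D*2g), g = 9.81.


hf = 0.017 * 2581 * 5.7^2 / (0.7 * 2 * 9.81) = 103.7981 m


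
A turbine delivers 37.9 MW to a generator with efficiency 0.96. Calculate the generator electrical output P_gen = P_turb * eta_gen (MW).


P_gen = 37.9 * 0.96 = 36.3840 MW


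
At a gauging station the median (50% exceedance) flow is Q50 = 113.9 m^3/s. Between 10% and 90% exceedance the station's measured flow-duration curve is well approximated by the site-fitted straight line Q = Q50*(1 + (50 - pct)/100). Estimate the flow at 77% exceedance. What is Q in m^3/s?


Q = 113.9 * (1 + (50 - 77)/100) = 83.1470 m^3/s


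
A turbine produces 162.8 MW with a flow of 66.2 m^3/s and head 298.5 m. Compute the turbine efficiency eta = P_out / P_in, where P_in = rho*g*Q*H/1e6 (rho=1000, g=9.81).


P_in = 1000 * 9.81 * 66.2 * 298.5 / 1e6 = 193.8525 MW
eta = 162.8 / 193.8525 = 0.8398


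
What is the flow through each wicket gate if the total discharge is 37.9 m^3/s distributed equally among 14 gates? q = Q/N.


q = 37.9 / 14 = 2.7071 m^3/s


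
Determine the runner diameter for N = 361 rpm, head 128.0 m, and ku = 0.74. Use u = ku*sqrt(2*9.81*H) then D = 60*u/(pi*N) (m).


u = 0.74 * sqrt(2*9.81*128.0) = 37.0840 m/s
D = 60 * 37.0840 / (pi * 361) = 1.9619 m


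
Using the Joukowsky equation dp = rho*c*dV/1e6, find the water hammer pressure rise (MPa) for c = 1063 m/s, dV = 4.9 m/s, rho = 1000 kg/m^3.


dp = 1000 * 1063 * 4.9 / 1e6 = 5.2087 MPa


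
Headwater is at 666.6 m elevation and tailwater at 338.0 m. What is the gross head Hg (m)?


Hg = 666.6 - 338.0 = 328.6000 m


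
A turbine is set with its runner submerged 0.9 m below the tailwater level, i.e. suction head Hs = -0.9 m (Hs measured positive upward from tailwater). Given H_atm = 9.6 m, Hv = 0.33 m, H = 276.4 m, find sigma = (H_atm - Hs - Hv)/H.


sigma = (9.6 - (-0.9) - 0.33) / 276.4 = 0.0368


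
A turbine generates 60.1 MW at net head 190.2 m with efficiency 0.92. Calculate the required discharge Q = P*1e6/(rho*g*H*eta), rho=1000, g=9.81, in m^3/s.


Q = 60.1 * 1e6 / (1000 * 9.81 * 190.2 * 0.92) = 35.0112 m^3/s


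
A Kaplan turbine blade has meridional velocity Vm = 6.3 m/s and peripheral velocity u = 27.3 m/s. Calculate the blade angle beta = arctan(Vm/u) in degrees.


beta = arctan(6.3 / 27.3) = 12.9946 degrees


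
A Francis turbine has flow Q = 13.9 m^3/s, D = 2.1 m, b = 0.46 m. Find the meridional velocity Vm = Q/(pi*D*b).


Vm = 13.9 / (pi * 2.1 * 0.46) = 4.5802 m/s


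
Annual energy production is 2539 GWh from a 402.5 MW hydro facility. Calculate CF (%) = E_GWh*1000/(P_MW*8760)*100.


CF = 2539 * 1000 / (402.5 * 8760) * 100 = 72.0100 %


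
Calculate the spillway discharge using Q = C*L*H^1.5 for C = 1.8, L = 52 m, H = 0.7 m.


Q = 1.8 * 52 * 0.7^1.5 = 54.8180 m^3/s


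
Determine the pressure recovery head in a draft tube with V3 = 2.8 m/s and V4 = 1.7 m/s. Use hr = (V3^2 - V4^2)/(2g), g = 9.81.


hr = (2.8^2 - 1.7^2) / (2*9.81) = 0.2523 m


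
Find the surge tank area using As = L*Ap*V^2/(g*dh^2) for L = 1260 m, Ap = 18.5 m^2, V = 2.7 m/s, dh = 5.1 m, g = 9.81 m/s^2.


As = 1260 * 18.5 * 2.7^2 / (9.81 * 5.1^2) = 665.9789 m^2


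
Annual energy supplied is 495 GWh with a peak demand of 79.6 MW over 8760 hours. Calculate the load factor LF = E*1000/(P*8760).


LF = 495 * 1000 / (79.6 * 8760) = 0.7099


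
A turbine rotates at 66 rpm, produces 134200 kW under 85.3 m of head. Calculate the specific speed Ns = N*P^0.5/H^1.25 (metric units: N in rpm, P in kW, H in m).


Ns = 66 * 134200^0.5 / 85.3^1.25 = 93.2683


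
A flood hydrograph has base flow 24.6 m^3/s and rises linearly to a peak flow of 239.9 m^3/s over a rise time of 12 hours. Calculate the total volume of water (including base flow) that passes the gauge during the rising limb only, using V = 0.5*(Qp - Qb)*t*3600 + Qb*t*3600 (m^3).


V = 0.5*(239.9 - 24.6)*12*3600 + 24.6*12*3600 = 5.7132e+06 m^3


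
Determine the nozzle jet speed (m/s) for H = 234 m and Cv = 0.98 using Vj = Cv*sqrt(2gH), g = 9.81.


Vj = 0.98 * sqrt(2*9.81*234) = 66.4024 m/s


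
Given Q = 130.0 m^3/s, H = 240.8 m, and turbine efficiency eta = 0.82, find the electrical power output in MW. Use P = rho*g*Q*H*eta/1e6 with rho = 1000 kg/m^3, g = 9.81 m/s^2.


P = 1000 * 9.81 * 130.0 * 240.8 * 0.82 / 1e6 = 251.8156 MW


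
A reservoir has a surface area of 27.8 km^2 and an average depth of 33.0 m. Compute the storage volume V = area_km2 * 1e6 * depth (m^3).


V = 27.8 * 1e6 * 33.0 = 9.1740e+08 m^3


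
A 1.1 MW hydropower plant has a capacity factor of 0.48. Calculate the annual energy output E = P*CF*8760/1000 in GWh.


E = 1.1 * 0.48 * 8760 / 1000 = 4.6253 GWh


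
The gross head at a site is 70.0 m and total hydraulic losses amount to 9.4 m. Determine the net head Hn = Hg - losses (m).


Hn = 70.0 - 9.4 = 60.6000 m


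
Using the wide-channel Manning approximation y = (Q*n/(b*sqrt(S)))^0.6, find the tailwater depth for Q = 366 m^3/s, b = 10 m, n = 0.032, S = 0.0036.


y = (366 * 0.032 / (10 * 0.0036^0.5))^0.6 = 5.9469 m


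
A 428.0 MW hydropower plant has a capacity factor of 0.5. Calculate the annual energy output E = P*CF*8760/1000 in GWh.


E = 428.0 * 0.5 * 8760 / 1000 = 1874.6400 GWh


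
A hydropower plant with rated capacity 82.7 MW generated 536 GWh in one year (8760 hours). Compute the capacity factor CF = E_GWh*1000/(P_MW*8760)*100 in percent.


CF = 536 * 1000 / (82.7 * 8760) * 100 = 73.9870 %


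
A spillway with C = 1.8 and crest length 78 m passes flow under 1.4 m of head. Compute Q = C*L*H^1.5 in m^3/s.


Q = 1.8 * 78 * 1.4^1.5 = 232.5729 m^3/s


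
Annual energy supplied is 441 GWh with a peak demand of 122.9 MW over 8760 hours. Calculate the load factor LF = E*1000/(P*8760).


LF = 441 * 1000 / (122.9 * 8760) = 0.4096


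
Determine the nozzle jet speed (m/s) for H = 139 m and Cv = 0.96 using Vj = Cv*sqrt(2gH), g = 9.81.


Vj = 0.96 * sqrt(2*9.81*139) = 50.1335 m/s


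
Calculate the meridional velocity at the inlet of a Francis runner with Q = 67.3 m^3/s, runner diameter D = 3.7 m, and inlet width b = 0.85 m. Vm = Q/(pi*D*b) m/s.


Vm = 67.3 / (pi * 3.7 * 0.85) = 6.8115 m/s


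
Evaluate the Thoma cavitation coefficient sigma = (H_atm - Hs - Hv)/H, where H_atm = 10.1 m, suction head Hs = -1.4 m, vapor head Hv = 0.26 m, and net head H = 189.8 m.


sigma = (10.1 - (-1.4) - 0.26) / 189.8 = 0.0592


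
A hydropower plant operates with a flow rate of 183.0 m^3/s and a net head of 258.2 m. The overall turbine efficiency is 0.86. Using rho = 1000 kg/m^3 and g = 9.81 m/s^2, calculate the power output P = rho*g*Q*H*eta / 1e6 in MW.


P = 1000 * 9.81 * 183.0 * 258.2 * 0.86 / 1e6 = 398.6344 MW


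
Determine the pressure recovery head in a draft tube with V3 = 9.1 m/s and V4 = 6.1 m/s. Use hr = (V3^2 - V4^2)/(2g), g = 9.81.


hr = (9.1^2 - 6.1^2) / (2*9.81) = 2.3242 m


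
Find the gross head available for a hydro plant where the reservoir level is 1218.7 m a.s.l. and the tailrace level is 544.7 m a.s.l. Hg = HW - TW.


Hg = 1218.7 - 544.7 = 674.0000 m


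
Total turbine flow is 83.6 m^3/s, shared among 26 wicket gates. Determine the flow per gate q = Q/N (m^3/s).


q = 83.6 / 26 = 3.2154 m^3/s


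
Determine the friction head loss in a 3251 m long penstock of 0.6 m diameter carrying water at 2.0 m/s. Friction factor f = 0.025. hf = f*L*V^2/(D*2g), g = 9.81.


hf = 0.025 * 3251 * 2.0^2 / (0.6 * 2 * 9.81) = 27.6164 m


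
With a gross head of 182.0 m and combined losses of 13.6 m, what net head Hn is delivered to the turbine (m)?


Hn = 182.0 - 13.6 = 168.4000 m


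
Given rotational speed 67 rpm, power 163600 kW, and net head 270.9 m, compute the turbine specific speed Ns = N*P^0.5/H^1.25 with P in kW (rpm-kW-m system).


Ns = 67 * 163600^0.5 / 270.9^1.25 = 24.6578


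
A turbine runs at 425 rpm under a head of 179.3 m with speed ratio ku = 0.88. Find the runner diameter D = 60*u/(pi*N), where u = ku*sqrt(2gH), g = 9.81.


u = 0.88 * sqrt(2*9.81*179.3) = 52.1942 m/s
D = 60 * 52.1942 / (pi * 425) = 2.3455 m


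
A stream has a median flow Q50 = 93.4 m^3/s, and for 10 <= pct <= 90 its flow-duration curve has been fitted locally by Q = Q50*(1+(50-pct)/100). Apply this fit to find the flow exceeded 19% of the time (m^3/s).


Q = 93.4 * (1 + (50 - 19)/100) = 122.3540 m^3/s


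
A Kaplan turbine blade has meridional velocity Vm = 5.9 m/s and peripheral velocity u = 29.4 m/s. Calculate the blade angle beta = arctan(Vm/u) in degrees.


beta = arctan(5.9 / 29.4) = 11.3474 degrees


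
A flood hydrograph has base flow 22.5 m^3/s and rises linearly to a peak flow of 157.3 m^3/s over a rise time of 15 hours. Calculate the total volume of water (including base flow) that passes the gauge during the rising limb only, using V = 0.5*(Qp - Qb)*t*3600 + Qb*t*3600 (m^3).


V = 0.5*(157.3 - 22.5)*15*3600 + 22.5*15*3600 = 4.8546e+06 m^3


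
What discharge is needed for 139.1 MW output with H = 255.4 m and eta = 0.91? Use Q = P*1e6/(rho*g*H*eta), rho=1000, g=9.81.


Q = 139.1 * 1e6 / (1000 * 9.81 * 255.4 * 0.91) = 61.0093 m^3/s


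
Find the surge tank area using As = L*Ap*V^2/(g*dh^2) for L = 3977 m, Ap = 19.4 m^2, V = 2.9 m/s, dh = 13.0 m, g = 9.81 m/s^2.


As = 3977 * 19.4 * 2.9^2 / (9.81 * 13.0^2) = 391.3791 m^2


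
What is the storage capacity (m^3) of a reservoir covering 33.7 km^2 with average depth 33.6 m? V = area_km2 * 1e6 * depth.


V = 33.7 * 1e6 * 33.6 = 1.1323e+09 m^3


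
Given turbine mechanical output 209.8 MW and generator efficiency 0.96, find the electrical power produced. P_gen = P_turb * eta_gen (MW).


P_gen = 209.8 * 0.96 = 201.4080 MW


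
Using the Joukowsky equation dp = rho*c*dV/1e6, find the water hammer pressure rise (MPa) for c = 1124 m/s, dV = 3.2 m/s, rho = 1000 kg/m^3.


dp = 1000 * 1124 * 3.2 / 1e6 = 3.5968 MPa


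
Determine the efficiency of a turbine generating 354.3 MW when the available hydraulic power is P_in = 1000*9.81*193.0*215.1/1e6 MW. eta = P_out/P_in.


P_in = 1000 * 9.81 * 193.0 * 215.1 / 1e6 = 407.2553 MW
eta = 354.3 / 407.2553 = 0.8700


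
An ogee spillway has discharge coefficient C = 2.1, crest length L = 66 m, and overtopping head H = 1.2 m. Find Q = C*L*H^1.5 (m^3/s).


Q = 2.1 * 66 * 1.2^1.5 = 182.1944 m^3/s


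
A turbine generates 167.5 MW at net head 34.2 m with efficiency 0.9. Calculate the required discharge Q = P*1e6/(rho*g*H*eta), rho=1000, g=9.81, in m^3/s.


Q = 167.5 * 1e6 / (1000 * 9.81 * 34.2 * 0.9) = 554.7243 m^3/s


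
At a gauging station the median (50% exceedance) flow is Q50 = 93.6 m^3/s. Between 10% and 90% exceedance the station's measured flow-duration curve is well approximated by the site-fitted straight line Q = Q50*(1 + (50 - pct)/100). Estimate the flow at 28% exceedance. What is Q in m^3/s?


Q = 93.6 * (1 + (50 - 28)/100) = 114.1920 m^3/s


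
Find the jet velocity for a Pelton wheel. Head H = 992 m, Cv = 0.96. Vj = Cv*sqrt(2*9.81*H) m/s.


Vj = 0.96 * sqrt(2*9.81*992) = 133.9296 m/s


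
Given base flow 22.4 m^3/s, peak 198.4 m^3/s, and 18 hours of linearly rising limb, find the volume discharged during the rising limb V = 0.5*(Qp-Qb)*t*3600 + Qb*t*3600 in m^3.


V = 0.5*(198.4 - 22.4)*18*3600 + 22.4*18*3600 = 7.1539e+06 m^3


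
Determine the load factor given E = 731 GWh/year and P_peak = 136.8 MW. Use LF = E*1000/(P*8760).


LF = 731 * 1000 / (136.8 * 8760) = 0.6100


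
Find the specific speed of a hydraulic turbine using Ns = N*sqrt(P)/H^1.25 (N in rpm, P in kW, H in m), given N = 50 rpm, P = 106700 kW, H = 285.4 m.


Ns = 50 * 106700^0.5 / 285.4^1.25 = 13.9231


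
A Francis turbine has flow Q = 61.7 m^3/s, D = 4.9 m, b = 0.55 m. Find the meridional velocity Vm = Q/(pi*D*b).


Vm = 61.7 / (pi * 4.9 * 0.55) = 7.2875 m/s


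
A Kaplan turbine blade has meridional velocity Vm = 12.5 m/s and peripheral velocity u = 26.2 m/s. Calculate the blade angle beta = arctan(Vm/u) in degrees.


beta = arctan(12.5 / 26.2) = 25.5058 degrees


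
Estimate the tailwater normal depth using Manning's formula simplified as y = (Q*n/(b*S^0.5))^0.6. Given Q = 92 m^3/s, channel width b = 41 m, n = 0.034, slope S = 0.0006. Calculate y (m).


y = (92 * 0.034 / (41 * 0.0006^0.5))^0.6 = 1.9772 m


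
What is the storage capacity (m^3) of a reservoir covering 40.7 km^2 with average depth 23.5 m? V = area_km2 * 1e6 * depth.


V = 40.7 * 1e6 * 23.5 = 9.5645e+08 m^3


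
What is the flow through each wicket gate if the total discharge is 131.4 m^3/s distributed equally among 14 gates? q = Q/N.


q = 131.4 / 14 = 9.3857 m^3/s


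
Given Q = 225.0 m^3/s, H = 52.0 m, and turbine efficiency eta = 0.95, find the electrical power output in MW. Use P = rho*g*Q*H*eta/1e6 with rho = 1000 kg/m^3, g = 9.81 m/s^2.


P = 1000 * 9.81 * 225.0 * 52.0 * 0.95 / 1e6 = 109.0382 MW


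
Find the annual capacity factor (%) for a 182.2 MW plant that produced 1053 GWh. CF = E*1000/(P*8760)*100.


CF = 1053 * 1000 / (182.2 * 8760) * 100 = 65.9745 %


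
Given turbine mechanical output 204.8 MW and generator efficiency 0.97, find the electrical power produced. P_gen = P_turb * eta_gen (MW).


P_gen = 204.8 * 0.97 = 198.6560 MW


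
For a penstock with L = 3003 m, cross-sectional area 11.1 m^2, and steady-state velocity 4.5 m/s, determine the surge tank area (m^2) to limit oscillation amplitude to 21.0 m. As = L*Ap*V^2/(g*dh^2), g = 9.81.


As = 3003 * 11.1 * 4.5^2 / (9.81 * 21.0^2) = 156.0256 m^2


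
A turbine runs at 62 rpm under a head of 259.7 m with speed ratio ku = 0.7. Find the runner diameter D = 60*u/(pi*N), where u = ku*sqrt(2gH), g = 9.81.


u = 0.7 * sqrt(2*9.81*259.7) = 49.9670 m/s
D = 60 * 49.9670 / (pi * 62) = 15.3919 m


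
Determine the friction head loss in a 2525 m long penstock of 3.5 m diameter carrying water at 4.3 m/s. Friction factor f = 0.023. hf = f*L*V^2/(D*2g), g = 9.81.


hf = 0.023 * 2525 * 4.3^2 / (3.5 * 2 * 9.81) = 15.6372 m


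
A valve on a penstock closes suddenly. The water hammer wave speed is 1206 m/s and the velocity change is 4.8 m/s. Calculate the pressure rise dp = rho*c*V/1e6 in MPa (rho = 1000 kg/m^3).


dp = 1000 * 1206 * 4.8 / 1e6 = 5.7888 MPa


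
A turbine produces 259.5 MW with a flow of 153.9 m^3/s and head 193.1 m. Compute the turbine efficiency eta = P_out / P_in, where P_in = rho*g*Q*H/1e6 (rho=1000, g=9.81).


P_in = 1000 * 9.81 * 153.9 * 193.1 / 1e6 = 291.5345 MW
eta = 259.5 / 291.5345 = 0.8901


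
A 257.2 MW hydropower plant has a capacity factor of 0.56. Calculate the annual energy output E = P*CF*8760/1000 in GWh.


E = 257.2 * 0.56 * 8760 / 1000 = 1261.7203 GWh


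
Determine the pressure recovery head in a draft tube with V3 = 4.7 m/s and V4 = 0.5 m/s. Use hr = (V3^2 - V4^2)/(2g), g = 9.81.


hr = (4.7^2 - 0.5^2) / (2*9.81) = 1.1131 m


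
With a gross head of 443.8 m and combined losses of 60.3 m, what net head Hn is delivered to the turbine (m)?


Hn = 443.8 - 60.3 = 383.5000 m


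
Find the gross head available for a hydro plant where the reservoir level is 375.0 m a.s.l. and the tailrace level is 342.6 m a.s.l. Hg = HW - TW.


Hg = 375.0 - 342.6 = 32.4000 m


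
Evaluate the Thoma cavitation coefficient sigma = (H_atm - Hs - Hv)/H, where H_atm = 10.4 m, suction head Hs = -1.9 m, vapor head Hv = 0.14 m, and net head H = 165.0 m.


sigma = (10.4 - (-1.9) - 0.14) / 165.0 = 0.0737


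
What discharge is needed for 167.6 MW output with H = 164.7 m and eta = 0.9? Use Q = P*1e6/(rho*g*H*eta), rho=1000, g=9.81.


Q = 167.6 * 1e6 / (1000 * 9.81 * 164.7 * 0.9) = 115.2574 m^3/s


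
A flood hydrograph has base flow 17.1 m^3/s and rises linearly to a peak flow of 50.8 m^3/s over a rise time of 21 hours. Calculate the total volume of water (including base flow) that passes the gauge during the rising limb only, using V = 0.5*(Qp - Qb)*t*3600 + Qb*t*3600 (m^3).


V = 0.5*(50.8 - 17.1)*21*3600 + 17.1*21*3600 = 2.5666e+06 m^3


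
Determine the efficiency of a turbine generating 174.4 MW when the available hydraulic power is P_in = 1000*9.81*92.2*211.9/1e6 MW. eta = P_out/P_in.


P_in = 1000 * 9.81 * 92.2 * 211.9 / 1e6 = 191.6597 MW
eta = 174.4 / 191.6597 = 0.9099


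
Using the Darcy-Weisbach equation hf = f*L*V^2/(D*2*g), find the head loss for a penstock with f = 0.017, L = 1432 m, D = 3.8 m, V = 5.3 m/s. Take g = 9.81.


hf = 0.017 * 1432 * 5.3^2 / (3.8 * 2 * 9.81) = 9.1719 m


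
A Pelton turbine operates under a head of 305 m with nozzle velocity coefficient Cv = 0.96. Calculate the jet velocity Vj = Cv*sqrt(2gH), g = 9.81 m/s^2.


Vj = 0.96 * sqrt(2*9.81*305) = 74.2627 m/s


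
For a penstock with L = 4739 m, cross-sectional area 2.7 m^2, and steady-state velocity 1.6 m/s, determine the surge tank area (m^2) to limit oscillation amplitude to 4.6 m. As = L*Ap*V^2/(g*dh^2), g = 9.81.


As = 4739 * 2.7 * 1.6^2 / (9.81 * 4.6^2) = 157.7996 m^2


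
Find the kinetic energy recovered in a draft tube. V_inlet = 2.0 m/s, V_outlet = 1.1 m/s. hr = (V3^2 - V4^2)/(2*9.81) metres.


hr = (2.0^2 - 1.1^2) / (2*9.81) = 0.1422 m


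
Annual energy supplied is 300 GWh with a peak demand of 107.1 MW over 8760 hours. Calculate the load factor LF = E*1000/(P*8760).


LF = 300 * 1000 / (107.1 * 8760) = 0.3198


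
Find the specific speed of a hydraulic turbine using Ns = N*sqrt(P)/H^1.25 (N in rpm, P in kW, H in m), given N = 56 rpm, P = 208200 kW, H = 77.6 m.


Ns = 56 * 208200^0.5 / 77.6^1.25 = 110.9433


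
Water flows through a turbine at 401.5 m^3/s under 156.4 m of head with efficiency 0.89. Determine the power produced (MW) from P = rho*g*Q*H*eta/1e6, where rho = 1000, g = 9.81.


P = 1000 * 9.81 * 401.5 * 156.4 * 0.89 / 1e6 = 548.2534 MW


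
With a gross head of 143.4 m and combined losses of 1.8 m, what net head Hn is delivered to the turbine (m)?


Hn = 143.4 - 1.8 = 141.6000 m


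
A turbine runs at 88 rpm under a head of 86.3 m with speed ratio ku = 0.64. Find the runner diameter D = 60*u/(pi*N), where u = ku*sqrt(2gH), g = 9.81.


u = 0.64 * sqrt(2*9.81*86.3) = 26.3351 m/s
D = 60 * 26.3351 / (pi * 88) = 5.7155 m


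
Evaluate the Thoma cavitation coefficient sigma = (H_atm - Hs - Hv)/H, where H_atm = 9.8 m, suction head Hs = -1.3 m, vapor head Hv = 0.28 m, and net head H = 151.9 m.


sigma = (9.8 - (-1.3) - 0.28) / 151.9 = 0.0712


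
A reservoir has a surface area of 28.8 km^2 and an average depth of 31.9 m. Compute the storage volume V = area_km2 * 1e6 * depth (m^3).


V = 28.8 * 1e6 * 31.9 = 9.1872e+08 m^3


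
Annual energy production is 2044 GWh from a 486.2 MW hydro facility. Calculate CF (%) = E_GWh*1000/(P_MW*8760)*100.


CF = 2044 * 1000 / (486.2 * 8760) * 100 = 47.9912 %


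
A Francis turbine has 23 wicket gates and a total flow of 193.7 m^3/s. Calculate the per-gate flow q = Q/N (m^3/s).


q = 193.7 / 23 = 8.4217 m^3/s


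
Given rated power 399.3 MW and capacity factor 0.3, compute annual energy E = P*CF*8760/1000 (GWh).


E = 399.3 * 0.3 * 8760 / 1000 = 1049.3604 GWh


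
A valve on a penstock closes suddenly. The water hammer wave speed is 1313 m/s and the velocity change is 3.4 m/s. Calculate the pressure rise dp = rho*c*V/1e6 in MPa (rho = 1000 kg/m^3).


dp = 1000 * 1313 * 3.4 / 1e6 = 4.4642 MPa


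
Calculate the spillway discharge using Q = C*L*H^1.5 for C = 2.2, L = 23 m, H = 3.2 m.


Q = 2.2 * 23 * 3.2^1.5 = 289.6513 m^3/s


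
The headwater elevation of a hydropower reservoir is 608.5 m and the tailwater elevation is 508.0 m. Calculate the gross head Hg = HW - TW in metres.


Hg = 608.5 - 508.0 = 100.5000 m


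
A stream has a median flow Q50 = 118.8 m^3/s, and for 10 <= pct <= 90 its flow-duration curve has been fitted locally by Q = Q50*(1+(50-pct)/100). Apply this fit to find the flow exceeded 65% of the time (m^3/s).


Q = 118.8 * (1 + (50 - 65)/100) = 100.9800 m^3/s


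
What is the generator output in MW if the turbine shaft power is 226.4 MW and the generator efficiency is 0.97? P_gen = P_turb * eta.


P_gen = 226.4 * 0.97 = 219.6080 MW


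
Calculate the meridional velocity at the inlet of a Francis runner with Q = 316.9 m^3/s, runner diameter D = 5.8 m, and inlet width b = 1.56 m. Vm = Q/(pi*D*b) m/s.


Vm = 316.9 / (pi * 5.8 * 1.56) = 11.1486 m/s


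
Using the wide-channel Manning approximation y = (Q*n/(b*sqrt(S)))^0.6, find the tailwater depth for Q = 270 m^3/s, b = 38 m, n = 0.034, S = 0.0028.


y = (270 * 0.034 / (38 * 0.0028^0.5))^0.6 = 2.4871 m


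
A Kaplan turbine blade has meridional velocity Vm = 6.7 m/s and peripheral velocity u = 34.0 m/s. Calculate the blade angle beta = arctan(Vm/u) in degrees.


beta = arctan(6.7 / 34.0) = 11.1478 degrees


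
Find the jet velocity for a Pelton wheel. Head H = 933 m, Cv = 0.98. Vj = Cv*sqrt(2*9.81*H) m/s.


Vj = 0.98 * sqrt(2*9.81*933) = 132.5917 m/s


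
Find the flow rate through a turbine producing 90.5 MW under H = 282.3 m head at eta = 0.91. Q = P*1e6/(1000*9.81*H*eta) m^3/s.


Q = 90.5 * 1e6 / (1000 * 9.81 * 282.3 * 0.91) = 35.9110 m^3/s


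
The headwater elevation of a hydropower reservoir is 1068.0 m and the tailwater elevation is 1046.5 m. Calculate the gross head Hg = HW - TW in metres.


Hg = 1068.0 - 1046.5 = 21.5000 m


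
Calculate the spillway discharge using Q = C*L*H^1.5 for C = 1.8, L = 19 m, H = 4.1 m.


Q = 1.8 * 19 * 4.1^1.5 = 283.9239 m^3/s


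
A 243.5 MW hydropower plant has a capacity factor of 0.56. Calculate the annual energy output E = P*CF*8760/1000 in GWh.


E = 243.5 * 0.56 * 8760 / 1000 = 1194.5136 GWh


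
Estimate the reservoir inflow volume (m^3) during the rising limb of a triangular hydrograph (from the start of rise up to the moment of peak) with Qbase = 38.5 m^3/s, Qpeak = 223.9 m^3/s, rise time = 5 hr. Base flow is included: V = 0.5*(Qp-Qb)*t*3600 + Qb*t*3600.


V = 0.5*(223.9 - 38.5)*5*3600 + 38.5*5*3600 = 2.3616e+06 m^3


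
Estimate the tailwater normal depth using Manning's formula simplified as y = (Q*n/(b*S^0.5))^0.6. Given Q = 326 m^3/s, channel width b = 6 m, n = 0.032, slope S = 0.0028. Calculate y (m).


y = (326 * 0.032 / (6 * 0.0028^0.5))^0.6 = 8.1280 m


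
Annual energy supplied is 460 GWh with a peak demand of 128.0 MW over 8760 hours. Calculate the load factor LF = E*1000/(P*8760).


LF = 460 * 1000 / (128.0 * 8760) = 0.4102


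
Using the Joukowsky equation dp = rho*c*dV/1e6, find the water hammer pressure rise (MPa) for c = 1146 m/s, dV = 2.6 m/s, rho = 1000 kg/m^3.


dp = 1000 * 1146 * 2.6 / 1e6 = 2.9796 MPa


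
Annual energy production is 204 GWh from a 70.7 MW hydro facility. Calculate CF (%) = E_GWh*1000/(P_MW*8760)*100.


CF = 204 * 1000 / (70.7 * 8760) * 100 = 32.9387 %


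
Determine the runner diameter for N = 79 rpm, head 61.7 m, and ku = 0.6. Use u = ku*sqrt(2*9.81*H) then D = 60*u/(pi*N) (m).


u = 0.6 * sqrt(2*9.81*61.7) = 20.8758 m/s
D = 60 * 20.8758 / (pi * 79) = 5.0468 m


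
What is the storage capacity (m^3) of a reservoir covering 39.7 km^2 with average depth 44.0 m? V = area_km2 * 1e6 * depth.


V = 39.7 * 1e6 * 44.0 = 1.7468e+09 m^3


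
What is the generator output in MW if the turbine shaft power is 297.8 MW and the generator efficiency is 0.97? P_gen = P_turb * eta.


P_gen = 297.8 * 0.97 = 288.8660 MW


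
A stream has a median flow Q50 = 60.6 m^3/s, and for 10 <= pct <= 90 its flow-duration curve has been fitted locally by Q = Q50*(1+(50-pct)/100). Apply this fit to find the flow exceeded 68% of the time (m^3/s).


Q = 60.6 * (1 + (50 - 68)/100) = 49.6920 m^3/s


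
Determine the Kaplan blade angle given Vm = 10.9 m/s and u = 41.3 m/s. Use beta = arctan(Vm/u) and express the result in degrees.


beta = arctan(10.9 / 41.3) = 14.7845 degrees


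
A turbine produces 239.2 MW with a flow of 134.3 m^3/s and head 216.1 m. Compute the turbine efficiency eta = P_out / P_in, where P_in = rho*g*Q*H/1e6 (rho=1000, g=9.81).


P_in = 1000 * 9.81 * 134.3 * 216.1 / 1e6 = 284.7081 MW
eta = 239.2 / 284.7081 = 0.8402


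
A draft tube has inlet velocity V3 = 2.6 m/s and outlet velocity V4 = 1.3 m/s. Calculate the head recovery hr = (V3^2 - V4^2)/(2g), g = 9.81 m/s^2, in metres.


hr = (2.6^2 - 1.3^2) / (2*9.81) = 0.2584 m


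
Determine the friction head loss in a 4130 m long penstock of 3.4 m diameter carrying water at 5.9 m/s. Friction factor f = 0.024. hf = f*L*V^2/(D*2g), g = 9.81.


hf = 0.024 * 4130 * 5.9^2 / (3.4 * 2 * 9.81) = 51.7234 m


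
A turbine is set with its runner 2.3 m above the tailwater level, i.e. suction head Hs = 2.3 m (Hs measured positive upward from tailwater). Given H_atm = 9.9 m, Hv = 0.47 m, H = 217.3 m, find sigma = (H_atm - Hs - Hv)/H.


sigma = (9.9 - 2.3 - 0.47) / 217.3 = 0.0328


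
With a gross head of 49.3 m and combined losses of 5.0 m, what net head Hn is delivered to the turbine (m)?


Hn = 49.3 - 5.0 = 44.3000 m


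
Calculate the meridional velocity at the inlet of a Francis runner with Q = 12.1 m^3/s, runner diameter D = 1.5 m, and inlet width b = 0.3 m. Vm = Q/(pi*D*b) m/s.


Vm = 12.1 / (pi * 1.5 * 0.3) = 8.5590 m/s


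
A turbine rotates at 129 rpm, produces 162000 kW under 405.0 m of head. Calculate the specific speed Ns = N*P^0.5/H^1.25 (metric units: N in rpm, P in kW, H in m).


Ns = 129 * 162000^0.5 / 405.0^1.25 = 28.5778


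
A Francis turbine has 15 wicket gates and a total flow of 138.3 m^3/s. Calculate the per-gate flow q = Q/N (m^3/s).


q = 138.3 / 15 = 9.2200 m^3/s


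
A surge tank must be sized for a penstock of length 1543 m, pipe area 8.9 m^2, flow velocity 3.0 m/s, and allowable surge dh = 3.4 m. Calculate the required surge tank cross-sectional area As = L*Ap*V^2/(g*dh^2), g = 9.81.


As = 1543 * 8.9 * 3.0^2 / (9.81 * 3.4^2) = 1089.8622 m^2


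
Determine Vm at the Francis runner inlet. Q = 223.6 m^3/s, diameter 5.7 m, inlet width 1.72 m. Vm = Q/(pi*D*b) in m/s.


Vm = 223.6 / (pi * 5.7 * 1.72) = 7.2597 m/s


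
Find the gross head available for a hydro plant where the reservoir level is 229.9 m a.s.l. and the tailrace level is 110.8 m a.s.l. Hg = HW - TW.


Hg = 229.9 - 110.8 = 119.1000 m


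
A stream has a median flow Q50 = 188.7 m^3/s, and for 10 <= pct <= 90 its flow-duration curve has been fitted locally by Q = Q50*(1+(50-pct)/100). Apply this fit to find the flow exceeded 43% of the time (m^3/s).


Q = 188.7 * (1 + (50 - 43)/100) = 201.9090 m^3/s


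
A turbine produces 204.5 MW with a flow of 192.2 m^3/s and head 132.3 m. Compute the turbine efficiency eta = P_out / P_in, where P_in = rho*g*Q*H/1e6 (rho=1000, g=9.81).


P_in = 1000 * 9.81 * 192.2 * 132.3 / 1e6 = 249.4493 MW
eta = 204.5 / 249.4493 = 0.8198


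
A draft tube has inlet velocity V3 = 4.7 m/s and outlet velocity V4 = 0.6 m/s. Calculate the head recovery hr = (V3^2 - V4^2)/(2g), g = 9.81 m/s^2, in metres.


hr = (4.7^2 - 0.6^2) / (2*9.81) = 1.1075 m


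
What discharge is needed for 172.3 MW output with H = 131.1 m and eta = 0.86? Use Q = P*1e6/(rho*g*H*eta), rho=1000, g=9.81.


Q = 172.3 * 1e6 / (1000 * 9.81 * 131.1 * 0.86) = 155.7812 m^3/s


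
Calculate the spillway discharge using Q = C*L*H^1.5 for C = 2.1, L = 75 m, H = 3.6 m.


Q = 2.1 * 75 * 3.6^1.5 = 1075.8069 m^3/s


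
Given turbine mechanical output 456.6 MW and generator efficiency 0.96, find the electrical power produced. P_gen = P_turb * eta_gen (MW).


P_gen = 456.6 * 0.96 = 438.3360 MW


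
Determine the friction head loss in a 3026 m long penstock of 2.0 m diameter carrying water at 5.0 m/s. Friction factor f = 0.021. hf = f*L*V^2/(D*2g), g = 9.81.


hf = 0.021 * 3026 * 5.0^2 / (2.0 * 2 * 9.81) = 40.4855 m


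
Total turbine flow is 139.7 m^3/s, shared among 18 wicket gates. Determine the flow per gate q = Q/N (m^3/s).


q = 139.7 / 18 = 7.7611 m^3/s


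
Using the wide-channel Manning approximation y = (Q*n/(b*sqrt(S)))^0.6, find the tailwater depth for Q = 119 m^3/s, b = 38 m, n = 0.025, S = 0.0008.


y = (119 * 0.025 / (38 * 0.0008^0.5))^0.6 = 1.8420 m


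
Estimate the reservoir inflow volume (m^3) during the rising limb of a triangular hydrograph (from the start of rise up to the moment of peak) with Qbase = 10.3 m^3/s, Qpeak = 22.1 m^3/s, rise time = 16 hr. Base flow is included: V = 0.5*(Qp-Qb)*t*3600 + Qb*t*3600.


V = 0.5*(22.1 - 10.3)*16*3600 + 10.3*16*3600 = 933120.0000 m^3


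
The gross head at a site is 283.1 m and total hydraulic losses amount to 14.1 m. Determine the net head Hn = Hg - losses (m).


Hn = 283.1 - 14.1 = 269.0000 m


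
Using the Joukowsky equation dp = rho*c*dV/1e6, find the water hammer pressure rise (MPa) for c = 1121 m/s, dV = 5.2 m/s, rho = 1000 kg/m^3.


dp = 1000 * 1121 * 5.2 / 1e6 = 5.8292 MPa


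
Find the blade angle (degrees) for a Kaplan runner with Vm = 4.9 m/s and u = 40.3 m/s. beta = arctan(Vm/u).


beta = arctan(4.9 / 40.3) = 6.9325 degrees


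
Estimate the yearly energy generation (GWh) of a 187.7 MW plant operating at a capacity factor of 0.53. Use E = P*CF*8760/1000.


E = 187.7 * 0.53 * 8760 / 1000 = 871.4536 GWh


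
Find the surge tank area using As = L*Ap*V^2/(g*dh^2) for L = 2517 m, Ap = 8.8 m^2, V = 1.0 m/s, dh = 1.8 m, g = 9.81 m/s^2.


As = 2517 * 8.8 * 1.0^2 / (9.81 * 1.8^2) = 696.8702 m^2


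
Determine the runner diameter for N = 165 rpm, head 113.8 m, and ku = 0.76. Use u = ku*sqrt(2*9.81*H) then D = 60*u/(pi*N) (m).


u = 0.76 * sqrt(2*9.81*113.8) = 35.9116 m/s
D = 60 * 35.9116 / (pi * 165) = 4.1567 m


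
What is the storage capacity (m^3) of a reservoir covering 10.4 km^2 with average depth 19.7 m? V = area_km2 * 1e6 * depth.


V = 10.4 * 1e6 * 19.7 = 2.0488e+08 m^3


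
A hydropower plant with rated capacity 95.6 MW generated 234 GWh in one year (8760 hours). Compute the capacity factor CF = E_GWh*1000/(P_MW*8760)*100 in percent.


CF = 234 * 1000 / (95.6 * 8760) * 100 = 27.9418 %


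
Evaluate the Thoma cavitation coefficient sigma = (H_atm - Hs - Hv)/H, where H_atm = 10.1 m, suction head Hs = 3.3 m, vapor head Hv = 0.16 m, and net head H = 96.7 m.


sigma = (10.1 - 3.3 - 0.16) / 96.7 = 0.0687


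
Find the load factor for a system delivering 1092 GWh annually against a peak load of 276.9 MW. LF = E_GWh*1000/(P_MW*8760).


LF = 1092 * 1000 / (276.9 * 8760) = 0.4502


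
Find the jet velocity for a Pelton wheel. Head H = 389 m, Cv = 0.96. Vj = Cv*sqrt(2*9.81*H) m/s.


Vj = 0.96 * sqrt(2*9.81*389) = 83.8679 m/s


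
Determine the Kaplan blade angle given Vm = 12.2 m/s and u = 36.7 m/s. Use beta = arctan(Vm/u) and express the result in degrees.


beta = arctan(12.2 / 36.7) = 18.3881 degrees


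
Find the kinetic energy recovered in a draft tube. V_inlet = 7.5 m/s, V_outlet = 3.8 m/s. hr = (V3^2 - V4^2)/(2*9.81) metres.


hr = (7.5^2 - 3.8^2) / (2*9.81) = 2.1310 m


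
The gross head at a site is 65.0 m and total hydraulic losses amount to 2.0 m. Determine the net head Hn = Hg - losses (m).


Hn = 65.0 - 2.0 = 63.0000 m


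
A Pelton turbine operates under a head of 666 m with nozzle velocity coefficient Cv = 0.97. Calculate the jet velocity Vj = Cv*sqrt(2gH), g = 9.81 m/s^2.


Vj = 0.97 * sqrt(2*9.81*666) = 110.8813 m/s


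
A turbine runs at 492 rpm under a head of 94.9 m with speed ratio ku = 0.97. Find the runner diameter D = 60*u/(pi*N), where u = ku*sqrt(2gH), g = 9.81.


u = 0.97 * sqrt(2*9.81*94.9) = 41.8557 m/s
D = 60 * 41.8557 / (pi * 492) = 1.6248 m


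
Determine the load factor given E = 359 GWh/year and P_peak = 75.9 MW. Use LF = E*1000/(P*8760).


LF = 359 * 1000 / (75.9 * 8760) = 0.5399


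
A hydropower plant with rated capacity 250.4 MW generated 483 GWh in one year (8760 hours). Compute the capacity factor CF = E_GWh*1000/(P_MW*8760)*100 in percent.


CF = 483 * 1000 / (250.4 * 8760) * 100 = 22.0196 %


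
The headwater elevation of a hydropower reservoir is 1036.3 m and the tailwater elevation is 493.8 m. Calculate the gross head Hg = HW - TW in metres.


Hg = 1036.3 - 493.8 = 542.5000 m


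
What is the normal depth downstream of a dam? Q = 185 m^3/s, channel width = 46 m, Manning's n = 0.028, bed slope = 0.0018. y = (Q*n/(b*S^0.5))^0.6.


y = (185 * 0.028 / (46 * 0.0018^0.5))^0.6 = 1.7962 m


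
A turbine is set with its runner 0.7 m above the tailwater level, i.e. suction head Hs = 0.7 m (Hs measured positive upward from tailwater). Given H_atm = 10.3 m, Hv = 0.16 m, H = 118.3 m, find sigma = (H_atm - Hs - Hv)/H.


sigma = (10.3 - 0.7 - 0.16) / 118.3 = 0.0798


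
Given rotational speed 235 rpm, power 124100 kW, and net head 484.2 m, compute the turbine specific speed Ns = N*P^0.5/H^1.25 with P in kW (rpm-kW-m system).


Ns = 235 * 124100^0.5 / 484.2^1.25 = 36.4479


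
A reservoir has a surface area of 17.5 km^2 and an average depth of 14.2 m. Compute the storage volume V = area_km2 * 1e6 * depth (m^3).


V = 17.5 * 1e6 * 14.2 = 2.4850e+08 m^3


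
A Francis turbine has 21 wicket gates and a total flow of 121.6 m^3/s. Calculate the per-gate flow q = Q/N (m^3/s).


q = 121.6 / 21 = 5.7905 m^3/s


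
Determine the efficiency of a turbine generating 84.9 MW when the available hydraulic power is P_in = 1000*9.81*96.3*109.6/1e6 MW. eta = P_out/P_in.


P_in = 1000 * 9.81 * 96.3 * 109.6 / 1e6 = 103.5394 MW
eta = 84.9 / 103.5394 = 0.8200
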